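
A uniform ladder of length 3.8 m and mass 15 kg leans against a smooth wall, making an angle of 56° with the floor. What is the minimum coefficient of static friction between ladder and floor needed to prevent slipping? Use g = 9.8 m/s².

Take moments about the foot of the ladder.
Ladder weight 15×9.8 = 147 N acts at 1.9 m along the ladder; its horizontal arm is 1.9·cos56° = 1.062 m → τ = 156.1 N·m clockwise.
Wall normal N acts horizontally at the top; its moment arm is the height L sinθ = 3.8·sin56° = 3.15 m, counterclockwise.
For rotational equilibrium, N × 3.15 = 156.1, so N = 49.56 N.
ΣFx = 0 ⇒ f = N_wall = 49.56 N. ΣFy = 0 ⇒ N_floor = 147 N.
μ_min = f / N_floor = 49.56 / 147 = 0.337.

μ_min ≈ 0.337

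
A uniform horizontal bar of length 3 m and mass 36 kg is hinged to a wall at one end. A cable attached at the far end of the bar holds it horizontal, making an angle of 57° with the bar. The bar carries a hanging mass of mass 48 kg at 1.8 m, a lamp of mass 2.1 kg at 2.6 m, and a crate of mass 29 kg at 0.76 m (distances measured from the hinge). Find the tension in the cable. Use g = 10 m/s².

Take moments about the hinge.
Beam weight: 36 × 10 = 360 N down at 1.5 m → arm 1.5 m, τ = 360 × 1.5 = 540 N·m clockwise.
Hanging mass: 48 × 10 = 480 N down at 1.8 m → arm 1.8 m, τ = 480 × 1.8 = 864 N·m clockwise.
Lamp: 2.1 × 10 = 21 N down at 2.6 m → arm 2.6 m, τ = 21 × 2.6 = 54.6 N·m clockwise.
Crate: 29 × 10 = 290 N down at 0.76 m → arm 0.76 m, τ = 290 × 0.76 = 220.4 N·m clockwise.
Total clockwise load moment = 1679 N·m.
The cable tension T acts at 3 m; only its component perpendicular to the bar, T sinθ, produces torque. sin 57° = 0.8387.
Balancing moments: T × 3 × 0.8387 = 1679, giving T = 1679 / 2.516 = 667 N.

T ≈ 667 N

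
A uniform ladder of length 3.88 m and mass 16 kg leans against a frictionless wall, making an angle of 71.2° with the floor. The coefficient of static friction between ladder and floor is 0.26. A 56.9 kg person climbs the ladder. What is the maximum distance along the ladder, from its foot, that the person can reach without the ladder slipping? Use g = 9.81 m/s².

d ≈ 3.25 m

Choose the foot of the ladder as the axis so the floor normal and friction both act there and drop out.
Ladder weight 16×9.81 = 157 N acts at 1.94 m along the ladder; its horizontal arm is 1.94·cos71.2° = 0.6252 m → τ = 98.16 N·m clockwise.
Person weight 56.9×9.81 = 558.2 N at distance d → arm d·cos71.2° → τ = 558.2·d·0.3223 clockwise.
Wall normal N at the top has arm L sinθ = 3.673 m counterclockwise, so Στ = 0 gives N·3.673 = 98.16 + 179.9·d.
ΣFy = 0 ⇒ N_floor = 715.2 N, so the maximum friction is μ_s·N_floor = 0.26×715.2 = 186 N. ΣFx = 0 ⇒ N_wall = f, so at the slipping point N = 186 N.
Substituting: 186×3.673 = 98.16 + 179.9·d ⇒ d = (683.2 − 98.16) / 179.9 = 3.25 m.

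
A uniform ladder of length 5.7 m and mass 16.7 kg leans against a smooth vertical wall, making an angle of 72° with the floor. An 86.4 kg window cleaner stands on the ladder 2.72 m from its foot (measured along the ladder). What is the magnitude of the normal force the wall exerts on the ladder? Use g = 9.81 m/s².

About the foot of the ladder:
Ladder weight 16.7×9.81 = 163.8 N acts at 2.85 m along the ladder; its horizontal arm is 2.85·cos72° = 0.8807 m → τ = 144.3 N·m clockwise.
Window cleaner: 86.4×9.81 = 847.6 N at 2.72 m → arm 0.8405 m → τ = 712.4 N·m clockwise.
Wall normal N acts horizontally at the top; its moment arm is the height L sinθ = 5.7·sin72° = 5.421 m, counterclockwise.
Setting net torque to zero: N × 5.421 = 856.7 → N = 158 N.

N_wall ≈ 158 N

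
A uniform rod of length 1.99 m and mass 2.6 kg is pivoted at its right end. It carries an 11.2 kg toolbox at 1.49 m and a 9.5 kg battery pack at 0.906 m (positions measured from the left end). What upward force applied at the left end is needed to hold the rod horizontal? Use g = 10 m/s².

F ≈ 92.9 N

Taking torques about the right end:
Beam weight: 2.6 × 10 = 26 N down at 0.995 m → arm 0.995 m, τ = 26 × 0.995 = 25.87 N·m counterclockwise.
Toolbox: 11.2 × 10 = 112 N down at 1.49 m → arm 0.5 m, τ = 112 × 0.5 = 56 N·m counterclockwise.
Battery pack: 9.5 × 10 = 95 N down at 0.906 m → arm 1.084 m, τ = 95 × 1.084 = 103 N·m counterclockwise.
Net moment of the loads = 184.9 N·m counterclockwise.
The upward force F acts at the left end, arm 1.99 m, giving F × 1.99 clockwise.
Setting net torque to zero: F × 1.99 = 184.9 → F = 184.9 / 1.99 = 92.9 N.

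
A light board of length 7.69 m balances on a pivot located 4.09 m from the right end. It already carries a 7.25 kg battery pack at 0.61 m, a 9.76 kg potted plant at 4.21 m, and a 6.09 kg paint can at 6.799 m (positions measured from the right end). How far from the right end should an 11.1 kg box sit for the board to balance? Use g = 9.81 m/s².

x ≈ 4.77 m from the right end

Sum moments about the pivot (at 4.09 m from the right end) (the support reaction has zero arm there).
Battery pack: 7.25 × 9.81 = 71.12 N down at 0.61 m → arm 3.48 m, τ = 71.12 × 3.48 = 247.5 N·m clockwise.
Potted plant: 9.76 × 9.81 = 95.75 N down at 4.21 m → arm 0.12 m, τ = 95.75 × 0.12 = 11.49 N·m counterclockwise.
Paint can: 6.09 × 9.81 = 59.74 N down at 6.799 m → arm 2.709 m, τ = 59.74 × 2.709 = 161.8 N·m counterclockwise.
Net moment of existing loads = 74.21 N·m clockwise.
The box weighs 11.1 × 9.81 = 108.9 N and must supply an equal counterclockwise moment, so its lever arm about the pivot is 74.21 / 108.9 = 0.681 m.
That puts it at 4.09 + 0.681 = 4.77 m from the right end.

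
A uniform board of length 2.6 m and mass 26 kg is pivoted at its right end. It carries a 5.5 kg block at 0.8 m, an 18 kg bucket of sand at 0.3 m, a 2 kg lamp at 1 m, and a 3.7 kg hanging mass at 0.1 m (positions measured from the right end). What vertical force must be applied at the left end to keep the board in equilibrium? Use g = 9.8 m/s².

F ≈ 173 N

Take moments about the right end.
Beam weight: 26 × 9.8 = 254.8 N down at 1.3 m → arm 1.3 m, τ = 254.8 × 1.3 = 331.2 N·m counterclockwise.
Block: 5.5 × 9.8 = 53.9 N down at 0.8 m → arm 0.8 m, τ = 53.9 × 0.8 = 43.12 N·m counterclockwise.
Bucket of sand: 18 × 9.8 = 176.4 N down at 0.3 m → arm 0.3 m, τ = 176.4 × 0.3 = 52.92 N·m counterclockwise.
Lamp: 2 × 9.8 = 19.6 N down at 1 m → arm 1 m, τ = 19.6 × 1 = 19.6 N·m counterclockwise.
Hanging mass: 3.7 × 9.8 = 36.26 N down at 0.1 m → arm 0.1 m, τ = 36.26 × 0.1 = 3.626 N·m counterclockwise.
Net moment of the loads = 450.5 N·m counterclockwise.
The upward force F acts at the left end, arm 2.6 m, giving F × 2.6 clockwise.
For rotational equilibrium, F × 2.6 = 450.5, so F = 450.5 / 2.6 = 173 N.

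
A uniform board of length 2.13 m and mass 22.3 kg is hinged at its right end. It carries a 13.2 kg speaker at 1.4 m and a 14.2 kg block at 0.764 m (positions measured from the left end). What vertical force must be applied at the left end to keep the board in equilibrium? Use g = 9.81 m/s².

Take moments about the right end.
Beam weight: 22.3 × 9.81 = 218.8 N down at 1.065 m → arm 1.065 m, τ = 218.8 × 1.065 = 233 N·m counterclockwise.
Speaker: 13.2 × 9.81 = 129.5 N down at 1.4 m → arm 0.73 m, τ = 129.5 × 0.73 = 94.53 N·m counterclockwise.
Block: 14.2 × 9.81 = 139.3 N down at 0.764 m → arm 1.366 m, τ = 139.3 × 1.366 = 190.3 N·m counterclockwise.
Net moment of the loads = 517.8 N·m counterclockwise.
The upward force F acts at the left end, arm 2.13 m, giving F × 2.13 clockwise.
Setting net torque to zero: F × 2.13 = 517.8 → F = 517.8 / 2.13 = 243 N.

F ≈ 243 N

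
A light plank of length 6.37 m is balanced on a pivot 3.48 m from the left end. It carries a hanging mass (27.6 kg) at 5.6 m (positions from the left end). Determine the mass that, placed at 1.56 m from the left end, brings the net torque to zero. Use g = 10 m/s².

Take moments about the pivot (at 3.48 m from the left end).
Hanging mass: 27.6 × 10 = 276 N down at 5.6 m → arm 2.12 m, τ = 276 × 2.12 = 585.1 N·m clockwise.
Net moment of known loads = 585.1 N·m clockwise.
An unknown mass m at 1.56 m has arm 1.92 m; its moment is m·g·1.92 counterclockwise.
Balancing moments: m × 10 × 1.92 = 585.1, giving m = 585.1 / (10 × 1.92) = 30.5 kg.

m ≈ 30.5 kg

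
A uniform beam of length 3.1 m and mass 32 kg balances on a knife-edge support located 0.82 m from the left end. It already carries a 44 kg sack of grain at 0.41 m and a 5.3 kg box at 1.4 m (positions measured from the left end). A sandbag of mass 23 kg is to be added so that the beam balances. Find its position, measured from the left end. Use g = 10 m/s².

x ≈ 0.455 m from the left end

Sum moments about the knife-edge support (at 0.82 m from the left end) (the support reaction has zero arm there).
Beam weight: 32 × 10 = 320 N down at 1.55 m → arm 0.73 m, τ = 320 × 0.73 = 233.6 N·m clockwise.
Sack of grain: 44 × 10 = 440 N down at 0.41 m → arm 0.41 m, τ = 440 × 0.41 = 180.4 N·m counterclockwise.
Box: 5.3 × 10 = 53 N down at 1.4 m → arm 0.58 m, τ = 53 × 0.58 = 30.74 N·m clockwise.
Net moment of existing loads = 83.94 N·m clockwise.
The sandbag weighs 23 × 10 = 230 N and must supply an equal counterclockwise moment, so its lever arm about the knife-edge support is 83.94 / 230 = 0.365 m.
That puts it at 0.82 − 0.365 = 0.455 m from the left end.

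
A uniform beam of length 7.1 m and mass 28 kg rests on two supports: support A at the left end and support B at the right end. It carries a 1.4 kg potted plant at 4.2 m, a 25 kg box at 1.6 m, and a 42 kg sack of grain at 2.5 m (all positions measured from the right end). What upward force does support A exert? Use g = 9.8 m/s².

R_A ≈ 345 N

Take moments about support B.
Beam weight: 28 × 9.8 = 274.4 N down at 3.55 m → arm 3.55 m, τ = 274.4 × 3.55 = 974.1 N·m counterclockwise.
Potted plant: 1.4 × 9.8 = 13.72 N down at 4.2 m → arm 4.2 m, τ = 13.72 × 4.2 = 57.62 N·m counterclockwise.
Box: 25 × 9.8 = 245 N down at 1.6 m → arm 1.6 m, τ = 245 × 1.6 = 392 N·m counterclockwise.
Sack of grain: 42 × 9.8 = 411.6 N down at 2.5 m → arm 2.5 m, τ = 411.6 × 2.5 = 1029 N·m counterclockwise.
Net load moment about support B = 2453 N·m counterclockwise.
Reaction R at support A is upward at 7.1 m, arm 7.1 m → moment R × 7.1 clockwise.
Setting net torque to zero: R × 7.1 = 2453 → R = 345 N.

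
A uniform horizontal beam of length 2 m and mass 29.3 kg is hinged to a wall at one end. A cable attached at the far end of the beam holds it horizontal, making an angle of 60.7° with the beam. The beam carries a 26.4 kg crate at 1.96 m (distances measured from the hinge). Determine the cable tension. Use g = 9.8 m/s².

T ≈ 455 N

Take moments about the hinge.
Beam weight: 29.3 × 9.8 = 287.1 N down at 1 m → arm 1 m, τ = 287.1 × 1 = 287.1 N·m clockwise.
Crate: 26.4 × 9.8 = 258.7 N down at 1.96 m → arm 1.96 m, τ = 258.7 × 1.96 = 507.1 N·m clockwise.
Total clockwise load moment = 794.2 N·m.
The cable tension T acts at 2 m; only its component perpendicular to the beam, T sinθ, produces torque. sin 60.7° = 0.8721.
Στ = 0 ⇒ T × 2 × 0.8721 = 794.2 ⇒ T = 794.2 / 1.744 = 455 N.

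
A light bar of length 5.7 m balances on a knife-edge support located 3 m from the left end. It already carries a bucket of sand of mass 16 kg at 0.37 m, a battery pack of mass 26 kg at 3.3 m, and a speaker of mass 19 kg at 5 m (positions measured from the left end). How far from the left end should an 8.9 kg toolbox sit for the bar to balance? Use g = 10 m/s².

x ≈ 2.58 m from the left end

Sum moments about the knife-edge support (at 3 m from the left end) (the support reaction has zero arm there).
Bucket of sand: 16 × 10 = 160 N down at 0.37 m → arm 2.63 m, τ = 160 × 2.63 = 420.8 N·m counterclockwise.
Battery pack: 26 × 10 = 260 N down at 3.3 m → arm 0.3 m, τ = 260 × 0.3 = 78 N·m clockwise.
Speaker: 19 × 10 = 190 N down at 5 m → arm 2 m, τ = 190 × 2 = 380 N·m clockwise.
Net moment of existing loads = 37.2 N·m clockwise.
The toolbox weighs 8.9 × 10 = 89 N and must supply an equal counterclockwise moment, so its lever arm about the knife-edge support is 37.2 / 89 = 0.418 m.
That puts it at 3 − 0.418 = 2.58 m from the left end.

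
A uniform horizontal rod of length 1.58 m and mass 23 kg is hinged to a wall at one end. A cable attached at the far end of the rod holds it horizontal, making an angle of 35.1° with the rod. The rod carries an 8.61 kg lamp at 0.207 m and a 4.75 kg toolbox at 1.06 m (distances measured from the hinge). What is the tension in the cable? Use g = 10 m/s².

Take moments about the hinge.
Beam weight: 23 × 10 = 230 N down at 0.79 m → arm 0.79 m, τ = 230 × 0.79 = 181.7 N·m clockwise.
Lamp: 8.61 × 10 = 86.1 N down at 0.207 m → arm 0.207 m, τ = 86.1 × 0.207 = 17.82 N·m clockwise.
Toolbox: 4.75 × 10 = 47.5 N down at 1.06 m → arm 1.06 m, τ = 47.5 × 1.06 = 50.35 N·m clockwise.
Total clockwise load moment = 249.9 N·m.
The cable tension T acts at 1.58 m; only its component perpendicular to the rod, T sinθ, produces torque. sin 35.1° = 0.575.
Στ = 0 ⇒ T × 1.58 × 0.575 = 249.9 ⇒ T = 249.9 / 0.9085 = 275 N.

T ≈ 275 N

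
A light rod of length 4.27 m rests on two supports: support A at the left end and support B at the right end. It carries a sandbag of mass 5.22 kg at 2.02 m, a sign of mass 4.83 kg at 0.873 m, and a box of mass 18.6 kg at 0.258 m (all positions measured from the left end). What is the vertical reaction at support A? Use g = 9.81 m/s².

R_A ≈ 236 N

Sum moments about support B (its reaction then has zero moment arm).
Sandbag: 5.22 × 9.81 = 51.21 N down at 2.02 m → arm 2.25 m, τ = 51.21 × 2.25 = 115.2 N·m counterclockwise.
Sign: 4.83 × 9.81 = 47.38 N down at 0.873 m → arm 3.397 m, τ = 47.38 × 3.397 = 160.9 N·m counterclockwise.
Box: 18.6 × 9.81 = 182.5 N down at 0.258 m → arm 4.012 m, τ = 182.5 × 4.012 = 732.2 N·m counterclockwise.
Net load moment about support B = 1008 N·m counterclockwise.
Reaction R at support A is upward at 0 m, arm 4.27 m → moment R × 4.27 clockwise.
For rotational equilibrium, R × 4.27 = 1008, so R = 236 N.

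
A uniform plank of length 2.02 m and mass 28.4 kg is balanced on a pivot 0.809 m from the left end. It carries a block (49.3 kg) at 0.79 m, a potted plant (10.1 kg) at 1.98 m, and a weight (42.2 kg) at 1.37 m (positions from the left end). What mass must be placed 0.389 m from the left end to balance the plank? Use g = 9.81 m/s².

m ≈ 95.9 kg

Taking torques about the pivot (at 0.809 m from the left end):
Beam weight: 28.4 × 9.81 = 278.6 N down at 1.01 m → arm 0.201 m, τ = 278.6 × 0.201 = 56 N·m clockwise.
Block: 49.3 × 9.81 = 483.6 N down at 0.79 m → arm 0.019 m, τ = 483.6 × 0.019 = 9.188 N·m counterclockwise.
Potted plant: 10.1 × 9.81 = 99.08 N down at 1.98 m → arm 1.171 m, τ = 99.08 × 1.171 = 116 N·m clockwise.
Weight: 42.2 × 9.81 = 414 N down at 1.37 m → arm 0.561 m, τ = 414 × 0.561 = 232.3 N·m clockwise.
Net moment of known loads = 395.1 N·m clockwise.
An unknown mass m at 0.389 m has arm 0.42 m; its moment is m·g·0.42 counterclockwise.
Setting net torque to zero: m × 9.81 × 0.42 = 395.1 → m = 395.1 / (9.81 × 0.42) = 95.9 kg.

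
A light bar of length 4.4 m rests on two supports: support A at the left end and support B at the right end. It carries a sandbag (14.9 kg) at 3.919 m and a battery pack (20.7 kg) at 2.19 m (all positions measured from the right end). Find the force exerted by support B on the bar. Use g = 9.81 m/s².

Take moments about support A.
Sandbag: 14.9 × 9.81 = 146.2 N down at 3.919 m → arm 0.481 m, τ = 146.2 × 0.481 = 70.32 N·m clockwise.
Battery pack: 20.7 × 9.81 = 203.1 N down at 2.19 m → arm 2.21 m, τ = 203.1 × 2.21 = 448.9 N·m clockwise.
Net load moment about support A = 519.2 N·m clockwise.
Reaction R at support B is upward at 0 m, arm 4.4 m → moment R × 4.4 counterclockwise.
Στ = 0 ⇒ R × 4.4 = 519.2 ⇒ R = 118 N.

R_B ≈ 118 N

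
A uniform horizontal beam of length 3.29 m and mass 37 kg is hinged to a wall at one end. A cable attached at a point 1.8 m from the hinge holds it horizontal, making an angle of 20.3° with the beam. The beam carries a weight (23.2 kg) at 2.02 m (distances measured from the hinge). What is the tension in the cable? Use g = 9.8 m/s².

About the hinge:
Beam weight: 37 × 9.8 = 362.6 N down at 1.645 m → arm 1.645 m, τ = 362.6 × 1.645 = 596.5 N·m clockwise.
Weight: 23.2 × 9.8 = 227.4 N down at 2.02 m → arm 2.02 m, τ = 227.4 × 2.02 = 459.3 N·m clockwise.
Total clockwise load moment = 1056 N·m.
The cable tension T acts at 1.8 m; only its component perpendicular to the beam, T sinθ, produces torque. sin 20.3° = 0.3469.
For rotational equilibrium, T × 1.8 × 0.3469 = 1056, so T = 1056 / 0.6244 = 1690 N.

T ≈ 1690 N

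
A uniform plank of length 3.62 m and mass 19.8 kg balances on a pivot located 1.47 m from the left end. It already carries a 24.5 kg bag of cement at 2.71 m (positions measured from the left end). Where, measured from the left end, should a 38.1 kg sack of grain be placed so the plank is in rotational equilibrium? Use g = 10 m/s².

x ≈ 0.496 m from the left end

Taking torques about the pivot (at 1.47 m from the left end):
Beam weight: 19.8 × 10 = 198 N down at 1.81 m → arm 0.34 m, τ = 198 × 0.34 = 67.32 N·m clockwise.
Bag of cement: 24.5 × 10 = 245 N down at 2.71 m → arm 1.24 m, τ = 245 × 1.24 = 303.8 N·m clockwise.
Net moment of existing loads = 371.1 N·m clockwise.
The sack of grain weighs 38.1 × 10 = 381 N and must supply an equal counterclockwise moment, so its lever arm about the pivot is 371.1 / 381 = 0.974 m.
That puts it at 1.47 − 0.974 = 0.496 m from the left end.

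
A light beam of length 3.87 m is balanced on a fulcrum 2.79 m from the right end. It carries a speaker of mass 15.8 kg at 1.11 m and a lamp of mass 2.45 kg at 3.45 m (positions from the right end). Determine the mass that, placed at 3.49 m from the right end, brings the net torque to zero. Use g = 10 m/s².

m ≈ 35.6 kg

About the fulcrum (at 2.79 m from the right end):
Speaker: 15.8 × 10 = 158 N down at 1.11 m → arm 1.68 m, τ = 158 × 1.68 = 265.4 N·m clockwise.
Lamp: 2.45 × 10 = 24.5 N down at 3.45 m → arm 0.66 m, τ = 24.5 × 0.66 = 16.17 N·m counterclockwise.
Net moment of known loads = 249.2 N·m clockwise.
An unknown mass m at 3.49 m has arm 0.7 m; its moment is m·g·0.7 counterclockwise.
Balancing moments: m × 10 × 0.7 = 249.2, giving m = 249.2 / (10 × 0.7) = 35.6 kg.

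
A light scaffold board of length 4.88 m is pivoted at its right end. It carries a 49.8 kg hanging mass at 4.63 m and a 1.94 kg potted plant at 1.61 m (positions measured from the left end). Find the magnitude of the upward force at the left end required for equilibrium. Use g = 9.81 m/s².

Taking torques about the right end:
Hanging mass: 49.8 × 9.81 = 488.5 N down at 4.63 m → arm 0.25 m, τ = 488.5 × 0.25 = 122.1 N·m counterclockwise.
Potted plant: 1.94 × 9.81 = 19.03 N down at 1.61 m → arm 3.27 m, τ = 19.03 × 3.27 = 62.23 N·m counterclockwise.
Net moment of the loads = 184.3 N·m counterclockwise.
The upward force F acts at the left end, arm 4.88 m, giving F × 4.88 clockwise.
Balancing moments: F × 4.88 = 184.3, giving F = 184.3 / 4.88 = 37.8 N.

F ≈ 37.8 N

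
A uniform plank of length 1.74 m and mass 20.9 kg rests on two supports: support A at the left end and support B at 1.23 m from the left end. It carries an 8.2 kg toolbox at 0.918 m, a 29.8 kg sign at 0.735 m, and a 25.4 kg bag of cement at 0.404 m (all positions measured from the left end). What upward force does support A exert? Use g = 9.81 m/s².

About support B:
Beam weight: 20.9 × 9.81 = 205 N down at 0.87 m → arm 0.36 m, τ = 205 × 0.36 = 73.8 N·m counterclockwise.
Toolbox: 8.2 × 9.81 = 80.44 N down at 0.918 m → arm 0.312 m, τ = 80.44 × 0.312 = 25.1 N·m counterclockwise.
Sign: 29.8 × 9.81 = 292.3 N down at 0.735 m → arm 0.495 m, τ = 292.3 × 0.495 = 144.7 N·m counterclockwise.
Bag of cement: 25.4 × 9.81 = 249.2 N down at 0.404 m → arm 0.826 m, τ = 249.2 × 0.826 = 205.8 N·m counterclockwise.
Net load moment about support B = 449.4 N·m counterclockwise.
Reaction R at support A is upward at 0 m, arm 1.23 m → moment R × 1.23 clockwise.
For rotational equilibrium, R × 1.23 = 449.4, so R = 365 N.

R_A ≈ 365 N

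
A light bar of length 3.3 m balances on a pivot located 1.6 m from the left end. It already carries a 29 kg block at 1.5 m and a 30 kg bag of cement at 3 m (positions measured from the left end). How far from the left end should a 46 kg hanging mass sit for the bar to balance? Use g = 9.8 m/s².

x ≈ 0.75 m from the left end

Choose the pivot (at 1.6 m from the left end) as the axis so the support reaction has zero arm there.
Block: 29 × 9.8 = 284.2 N down at 1.5 m → arm 0.1 m, τ = 284.2 × 0.1 = 28.42 N·m counterclockwise.
Bag of cement: 30 × 9.8 = 294 N down at 3 m → arm 1.4 m, τ = 294 × 1.4 = 411.6 N·m clockwise.
Net moment of existing loads = 383.2 N·m clockwise.
The hanging mass weighs 46 × 9.8 = 450.8 N and must supply an equal counterclockwise moment, so its lever arm about the pivot is 383.2 / 450.8 = 0.85 m.
That puts it at 1.6 − 0.85 = 0.75 m from the left end.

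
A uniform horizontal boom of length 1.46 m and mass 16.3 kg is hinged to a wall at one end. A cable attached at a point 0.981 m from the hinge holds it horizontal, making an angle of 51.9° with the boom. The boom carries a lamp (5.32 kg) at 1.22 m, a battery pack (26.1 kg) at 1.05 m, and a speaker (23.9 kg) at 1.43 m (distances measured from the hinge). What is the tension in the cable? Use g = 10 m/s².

Take moments about the hinge.
Beam weight: 16.3 × 10 = 163 N down at 0.73 m → arm 0.73 m, τ = 163 × 0.73 = 119 N·m clockwise.
Lamp: 5.32 × 10 = 53.2 N down at 1.22 m → arm 1.22 m, τ = 53.2 × 1.22 = 64.9 N·m clockwise.
Battery pack: 26.1 × 10 = 261 N down at 1.05 m → arm 1.05 m, τ = 261 × 1.05 = 274.1 N·m clockwise.
Speaker: 23.9 × 10 = 239 N down at 1.43 m → arm 1.43 m, τ = 239 × 1.43 = 341.8 N·m clockwise.
Total clockwise load moment = 799.8 N·m.
The cable tension T acts at 0.981 m; only its component perpendicular to the boom, T sinθ, produces torque. sin 51.9° = 0.7869.
Στ = 0 ⇒ T × 0.981 × 0.7869 = 799.8 ⇒ T = 799.8 / 0.7719 = 1040 N.

T ≈ 1040 N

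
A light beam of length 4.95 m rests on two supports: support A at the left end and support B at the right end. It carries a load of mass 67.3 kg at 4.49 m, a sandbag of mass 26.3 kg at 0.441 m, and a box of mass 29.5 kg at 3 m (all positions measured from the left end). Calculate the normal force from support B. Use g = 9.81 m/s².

Choose support A as the axis so its reaction then has zero moment arm.
Load: 67.3 × 9.81 = 660.2 N down at 4.49 m → arm 4.49 m, τ = 660.2 × 4.49 = 2964 N·m clockwise.
Sandbag: 26.3 × 9.81 = 258 N down at 0.441 m → arm 0.441 m, τ = 258 × 0.441 = 113.8 N·m clockwise.
Box: 29.5 × 9.81 = 289.4 N down at 3 m → arm 3 m, τ = 289.4 × 3 = 868.2 N·m clockwise.
Net load moment about support A = 3946 N·m clockwise.
Reaction R at support B is upward at 4.95 m, arm 4.95 m → moment R × 4.95 counterclockwise.
Setting net torque to zero: R × 4.95 = 3946 → R = 797 N.

R_B ≈ 797 N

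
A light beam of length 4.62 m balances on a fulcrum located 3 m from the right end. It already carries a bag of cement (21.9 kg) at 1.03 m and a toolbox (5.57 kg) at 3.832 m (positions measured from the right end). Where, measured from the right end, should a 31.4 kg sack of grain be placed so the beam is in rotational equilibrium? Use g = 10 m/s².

x ≈ 4.23 m from the right end

About the fulcrum (at 3 m from the right end):
Bag of cement: 21.9 × 10 = 219 N down at 1.03 m → arm 1.97 m, τ = 219 × 1.97 = 431.4 N·m clockwise.
Toolbox: 5.57 × 10 = 55.7 N down at 3.832 m → arm 0.832 m, τ = 55.7 × 0.832 = 46.34 N·m counterclockwise.
Net moment of existing loads = 385.1 N·m clockwise.
The sack of grain weighs 31.4 × 10 = 314 N and must supply an equal counterclockwise moment, so its lever arm about the fulcrum is 385.1 / 314 = 1.23 m.
That puts it at 3 + 1.23 = 4.23 m from the right end.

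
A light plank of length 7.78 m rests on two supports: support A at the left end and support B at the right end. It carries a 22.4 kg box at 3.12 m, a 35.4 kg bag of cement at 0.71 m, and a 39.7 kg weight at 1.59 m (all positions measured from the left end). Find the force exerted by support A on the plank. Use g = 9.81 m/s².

R_A ≈ 757 N

Take moments about support B.
Box: 22.4 × 9.81 = 219.7 N down at 3.12 m → arm 4.66 m, τ = 219.7 × 4.66 = 1024 N·m counterclockwise.
Bag of cement: 35.4 × 9.81 = 347.3 N down at 0.71 m → arm 7.07 m, τ = 347.3 × 7.07 = 2455 N·m counterclockwise.
Weight: 39.7 × 9.81 = 389.5 N down at 1.59 m → arm 6.19 m, τ = 389.5 × 6.19 = 2411 N·m counterclockwise.
Net load moment about support B = 5890 N·m counterclockwise.
Reaction R at support A is upward at 0 m, arm 7.78 m → moment R × 7.78 clockwise.
For rotational equilibrium, R × 7.78 = 5890, so R = 757 N.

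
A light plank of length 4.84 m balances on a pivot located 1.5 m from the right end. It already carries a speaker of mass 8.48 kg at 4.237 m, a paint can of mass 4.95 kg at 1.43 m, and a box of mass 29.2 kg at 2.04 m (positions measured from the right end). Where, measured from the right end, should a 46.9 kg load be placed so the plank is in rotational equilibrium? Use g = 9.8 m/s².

About the pivot (at 1.5 m from the right end):
Speaker: 8.48 × 9.8 = 83.1 N down at 4.237 m → arm 2.737 m, τ = 83.1 × 2.737 = 227.4 N·m counterclockwise.
Paint can: 4.95 × 9.8 = 48.51 N down at 1.43 m → arm 0.07 m, τ = 48.51 × 0.07 = 3.396 N·m clockwise.
Box: 29.2 × 9.8 = 286.2 N down at 2.04 m → arm 0.54 m, τ = 286.2 × 0.54 = 154.5 N·m counterclockwise.
Net moment of existing loads = 378.5 N·m counterclockwise.
The load weighs 46.9 × 9.8 = 459.6 N and must supply an equal clockwise moment, so its lever arm about the pivot is 378.5 / 459.6 = 0.824 m.
That puts it at 1.5 − 0.824 = 0.676 m from the right end.

x ≈ 0.676 m from the right end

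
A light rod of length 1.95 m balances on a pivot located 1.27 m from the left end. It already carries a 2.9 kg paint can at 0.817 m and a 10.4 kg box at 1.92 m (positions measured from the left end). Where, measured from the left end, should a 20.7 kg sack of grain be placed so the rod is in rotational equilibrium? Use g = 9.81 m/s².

Take moments about the pivot (at 1.27 m from the left end).
Paint can: 2.9 × 9.81 = 28.45 N down at 0.817 m → arm 0.453 m, τ = 28.45 × 0.453 = 12.89 N·m counterclockwise.
Box: 10.4 × 9.81 = 102 N down at 1.92 m → arm 0.65 m, τ = 102 × 0.65 = 66.3 N·m clockwise.
Net moment of existing loads = 53.41 N·m clockwise.
The sack of grain weighs 20.7 × 9.81 = 203.1 N and must supply an equal counterclockwise moment, so its lever arm about the pivot is 53.41 / 203.1 = 0.263 m.
That puts it at 1.27 − 0.263 = 1.01 m from the left end.

x ≈ 1.01 m from the left end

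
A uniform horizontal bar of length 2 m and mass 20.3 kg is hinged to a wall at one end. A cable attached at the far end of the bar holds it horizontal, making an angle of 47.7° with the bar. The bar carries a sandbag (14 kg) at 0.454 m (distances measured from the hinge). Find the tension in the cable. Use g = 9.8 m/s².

T ≈ 177 N

Choose the hinge as the axis so the unknown hinge reaction has zero arm there.
Beam weight: 20.3 × 9.8 = 198.9 N down at 1 m → arm 1 m, τ = 198.9 × 1 = 198.9 N·m clockwise.
Sandbag: 14 × 9.8 = 137.2 N down at 0.454 m → arm 0.454 m, τ = 137.2 × 0.454 = 62.29 N·m clockwise.
Total clockwise load moment = 261.2 N·m.
The cable tension T acts at 2 m; only its component perpendicular to the bar, T sinθ, produces torque. sin 47.7° = 0.7396.
Στ = 0 ⇒ T × 2 × 0.7396 = 261.2 ⇒ T = 261.2 / 1.479 = 177 N.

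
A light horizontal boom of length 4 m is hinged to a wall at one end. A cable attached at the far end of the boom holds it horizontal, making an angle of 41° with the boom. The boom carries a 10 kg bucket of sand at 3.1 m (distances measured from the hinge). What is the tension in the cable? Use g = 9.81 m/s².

T ≈ 116 N

Sum moments about the hinge (the unknown hinge reaction has zero arm there).
Bucket of sand: 10 × 9.81 = 98.1 N down at 3.1 m → arm 3.1 m, τ = 98.1 × 3.1 = 304.1 N·m clockwise.
Total clockwise load moment = 304.1 N·m.
The cable tension T acts at 4 m; only its component perpendicular to the boom, T sinθ, produces torque. sin 41° = 0.6561.
Στ = 0 ⇒ T × 4 × 0.6561 = 304.1 ⇒ T = 304.1 / 2.624 = 116 N.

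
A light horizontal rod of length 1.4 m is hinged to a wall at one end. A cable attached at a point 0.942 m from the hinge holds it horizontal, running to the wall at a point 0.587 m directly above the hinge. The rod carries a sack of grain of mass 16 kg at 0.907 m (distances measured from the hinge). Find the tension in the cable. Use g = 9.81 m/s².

T ≈ 286 N

Sum moments about the hinge (the unknown hinge reaction has zero arm there).
Sack of grain: 16 × 9.81 = 157 N down at 0.907 m → arm 0.907 m, τ = 157 × 0.907 = 142.4 N·m clockwise.
Total clockwise load moment = 142.4 N·m.
The cable tension T acts at 0.942 m; only its component perpendicular to the rod, T sinθ, produces torque. sinθ = h/√(h²+d²) = 0.587/√(0.587²+0.942²) = 0.5289.
Balancing moments: T × 0.942 × 0.5289 = 142.4, giving T = 142.4 / 0.4982 = 286 N.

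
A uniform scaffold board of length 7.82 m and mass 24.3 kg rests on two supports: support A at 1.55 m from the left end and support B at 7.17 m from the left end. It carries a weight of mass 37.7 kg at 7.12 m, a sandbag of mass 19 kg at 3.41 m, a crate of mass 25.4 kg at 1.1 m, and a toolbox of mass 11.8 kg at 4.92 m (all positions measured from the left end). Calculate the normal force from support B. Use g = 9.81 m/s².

R_B ≈ 578 N

Taking torques about support A:
Beam weight: 24.3 × 9.81 = 238.4 N down at 3.91 m → arm 2.36 m, τ = 238.4 × 2.36 = 562.6 N·m clockwise.
Weight: 37.7 × 9.81 = 369.8 N down at 7.12 m → arm 5.57 m, τ = 369.8 × 5.57 = 2060 N·m clockwise.
Sandbag: 19 × 9.81 = 186.4 N down at 3.41 m → arm 1.86 m, τ = 186.4 × 1.86 = 346.7 N·m clockwise.
Crate: 25.4 × 9.81 = 249.2 N down at 1.1 m → arm 0.45 m, τ = 249.2 × 0.45 = 112.1 N·m counterclockwise.
Toolbox: 11.8 × 9.81 = 115.8 N down at 4.92 m → arm 3.37 m, τ = 115.8 × 3.37 = 390.2 N·m clockwise.
Net load moment about support A = 3247 N·m clockwise.
Reaction R at support B is upward at 7.17 m, arm 5.62 m → moment R × 5.62 counterclockwise.
For rotational equilibrium, R × 5.62 = 3247, so R = 578 N.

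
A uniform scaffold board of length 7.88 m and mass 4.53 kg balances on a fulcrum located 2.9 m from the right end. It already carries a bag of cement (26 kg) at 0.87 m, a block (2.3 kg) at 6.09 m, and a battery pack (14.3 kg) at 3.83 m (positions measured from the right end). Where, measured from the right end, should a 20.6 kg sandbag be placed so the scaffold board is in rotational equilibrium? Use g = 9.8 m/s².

Choose the fulcrum (at 2.9 m from the right end) as the axis so the support reaction has zero arm there.
Beam weight: 4.53 × 9.8 = 44.39 N down at 3.94 m → arm 1.04 m, τ = 44.39 × 1.04 = 46.17 N·m counterclockwise.
Bag of cement: 26 × 9.8 = 254.8 N down at 0.87 m → arm 2.03 m, τ = 254.8 × 2.03 = 517.2 N·m clockwise.
Block: 2.3 × 9.8 = 22.54 N down at 6.09 m → arm 3.19 m, τ = 22.54 × 3.19 = 71.9 N·m counterclockwise.
Battery pack: 14.3 × 9.8 = 140.1 N down at 3.83 m → arm 0.93 m, τ = 140.1 × 0.93 = 130.3 N·m counterclockwise.
Net moment of existing loads = 268.8 N·m clockwise.
The sandbag weighs 20.6 × 9.8 = 201.9 N and must supply an equal counterclockwise moment, so its lever arm about the fulcrum is 268.8 / 201.9 = 1.33 m.
That puts it at 2.9 + 1.33 = 4.23 m from the right end.

x ≈ 4.23 m from the right end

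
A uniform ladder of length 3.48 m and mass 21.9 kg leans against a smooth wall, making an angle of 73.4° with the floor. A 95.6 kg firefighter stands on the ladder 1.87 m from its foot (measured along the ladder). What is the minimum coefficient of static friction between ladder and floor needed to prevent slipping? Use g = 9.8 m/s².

μ_min ≈ 0.158

Choose the foot of the ladder as the axis so the floor normal and friction both act there and drop out.
Ladder weight 21.9×9.8 = 214.6 N acts at 1.74 m along the ladder; its horizontal arm is 1.74·cos73.4° = 0.4971 m → τ = 106.7 N·m clockwise.
Firefighter: 95.6×9.8 = 936.9 N at 1.87 m → arm 0.5342 m → τ = 500.5 N·m clockwise.
Wall normal N acts horizontally at the top; its moment arm is the height L sinθ = 3.48·sin73.4° = 3.335 m, counterclockwise.
Setting net torque to zero: N × 3.335 = 607.2 → N = 182.1 N.
ΣFx = 0 ⇒ f = N_wall = 182.1 N. ΣFy = 0 ⇒ N_floor = 1152 N.
μ_min = f / N_floor = 182.1 / 1152 = 0.158.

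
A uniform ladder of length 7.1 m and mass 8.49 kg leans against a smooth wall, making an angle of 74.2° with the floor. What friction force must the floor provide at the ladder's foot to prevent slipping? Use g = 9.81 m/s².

f ≈ 11.8 N

Choose the foot of the ladder as the axis so the floor normal and friction both act there and drop out.
Ladder weight 8.49×9.81 = 83.29 N acts at 3.55 m along the ladder; its horizontal arm is 3.55·cos74.2° = 0.9666 m → τ = 80.51 N·m clockwise.
Wall normal N acts horizontally at the top; its moment arm is the height L sinθ = 7.1·sin74.2° = 6.832 m, counterclockwise.
Στ = 0 ⇒ N × 6.832 = 80.51 ⇒ N = 11.8 N.
ΣFx = 0: friction at the foot balances the wall's push, so f = N_wall = 11.8 N.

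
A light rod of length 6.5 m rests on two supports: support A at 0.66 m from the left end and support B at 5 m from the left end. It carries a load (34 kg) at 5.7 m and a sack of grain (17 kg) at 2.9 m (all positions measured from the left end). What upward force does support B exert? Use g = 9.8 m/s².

R_B ≈ 473 N

Take moments about support A.
Load: 34 × 9.8 = 333.2 N down at 5.7 m → arm 5.04 m, τ = 333.2 × 5.04 = 1679 N·m clockwise.
Sack of grain: 17 × 9.8 = 166.6 N down at 2.9 m → arm 2.24 m, τ = 166.6 × 2.24 = 373.2 N·m clockwise.
Net load moment about support A = 2052 N·m clockwise.
Reaction R at support B is upward at 5 m, arm 4.34 m → moment R × 4.34 counterclockwise.
Setting net torque to zero: R × 4.34 = 2052 → R = 473 N.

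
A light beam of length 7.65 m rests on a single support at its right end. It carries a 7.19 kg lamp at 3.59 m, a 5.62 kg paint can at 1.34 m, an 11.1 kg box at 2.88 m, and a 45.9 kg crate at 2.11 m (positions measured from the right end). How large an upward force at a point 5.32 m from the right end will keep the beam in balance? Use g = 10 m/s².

F ≈ 305 N

Taking torques about the right end:
Lamp: 7.19 × 10 = 71.9 N down at 3.59 m → arm 3.59 m, τ = 71.9 × 3.59 = 258.1 N·m counterclockwise.
Paint can: 5.62 × 10 = 56.2 N down at 1.34 m → arm 1.34 m, τ = 56.2 × 1.34 = 75.31 N·m counterclockwise.
Box: 11.1 × 10 = 111 N down at 2.88 m → arm 2.88 m, τ = 111 × 2.88 = 319.7 N·m counterclockwise.
Crate: 45.9 × 10 = 459 N down at 2.11 m → arm 2.11 m, τ = 459 × 2.11 = 968.5 N·m counterclockwise.
Net moment of the loads = 1622 N·m counterclockwise.
The upward force F acts at a point 5.32 m from the right end, arm 5.32 m, giving F × 5.32 clockwise.
Στ = 0 ⇒ F × 5.32 = 1622 ⇒ F = 1622 / 5.32 = 305 N.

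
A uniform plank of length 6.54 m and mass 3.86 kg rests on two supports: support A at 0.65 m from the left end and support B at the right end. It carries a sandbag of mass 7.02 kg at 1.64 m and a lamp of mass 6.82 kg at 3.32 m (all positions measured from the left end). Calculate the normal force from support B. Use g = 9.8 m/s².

Choose support A as the axis so its reaction then has zero moment arm.
Beam weight: 3.86 × 9.8 = 37.83 N down at 3.27 m → arm 2.62 m, τ = 37.83 × 2.62 = 99.11 N·m clockwise.
Sandbag: 7.02 × 9.8 = 68.8 N down at 1.64 m → arm 0.99 m, τ = 68.8 × 0.99 = 68.11 N·m clockwise.
Lamp: 6.82 × 9.8 = 66.84 N down at 3.32 m → arm 2.67 m, τ = 66.84 × 2.67 = 178.5 N·m clockwise.
Net load moment about support A = 345.7 N·m clockwise.
Reaction R at support B is upward at 6.54 m, arm 5.89 m → moment R × 5.89 counterclockwise.
Setting net torque to zero: R × 5.89 = 345.7 → R = 58.7 N.

R_B ≈ 58.7 N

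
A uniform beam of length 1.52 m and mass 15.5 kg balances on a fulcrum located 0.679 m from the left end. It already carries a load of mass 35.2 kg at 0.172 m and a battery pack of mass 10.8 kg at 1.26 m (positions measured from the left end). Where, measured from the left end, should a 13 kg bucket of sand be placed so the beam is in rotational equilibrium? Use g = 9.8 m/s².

x ≈ 1.47 m from the left end

Take moments about the fulcrum (at 0.679 m from the left end).
Beam weight: 15.5 × 9.8 = 151.9 N down at 0.76 m → arm 0.081 m, τ = 151.9 × 0.081 = 12.3 N·m clockwise.
Load: 35.2 × 9.8 = 345 N down at 0.172 m → arm 0.507 m, τ = 345 × 0.507 = 174.9 N·m counterclockwise.
Battery pack: 10.8 × 9.8 = 105.8 N down at 1.26 m → arm 0.581 m, τ = 105.8 × 0.581 = 61.47 N·m clockwise.
Net moment of existing loads = 101.1 N·m counterclockwise.
The bucket of sand weighs 13 × 9.8 = 127.4 N and must supply an equal clockwise moment, so its lever arm about the fulcrum is 101.1 / 127.4 = 0.794 m.
That puts it at 0.679 + 0.794 = 1.47 m from the left end.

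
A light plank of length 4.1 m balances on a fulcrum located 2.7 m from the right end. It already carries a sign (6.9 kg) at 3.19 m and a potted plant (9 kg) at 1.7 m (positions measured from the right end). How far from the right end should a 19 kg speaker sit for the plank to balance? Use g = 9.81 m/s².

Choose the fulcrum (at 2.7 m from the right end) as the axis so the support reaction has zero arm there.
Sign: 6.9 × 9.81 = 67.69 N down at 3.19 m → arm 0.49 m, τ = 67.69 × 0.49 = 33.17 N·m counterclockwise.
Potted plant: 9 × 9.81 = 88.29 N down at 1.7 m → arm 1 m, τ = 88.29 × 1 = 88.29 N·m clockwise.
Net moment of existing loads = 55.12 N·m clockwise.
The speaker weighs 19 × 9.81 = 186.4 N and must supply an equal counterclockwise moment, so its lever arm about the fulcrum is 55.12 / 186.4 = 0.296 m.
That puts it at 2.7 + 0.296 = 3 m from the right end.

x ≈ 3 m from the right end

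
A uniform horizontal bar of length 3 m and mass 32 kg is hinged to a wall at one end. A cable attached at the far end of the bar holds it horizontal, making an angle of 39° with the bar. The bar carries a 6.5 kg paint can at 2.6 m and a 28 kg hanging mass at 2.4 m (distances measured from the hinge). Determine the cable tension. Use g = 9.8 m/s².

About the hinge:
Beam weight: 32 × 9.8 = 313.6 N down at 1.5 m → arm 1.5 m, τ = 313.6 × 1.5 = 470.4 N·m clockwise.
Paint can: 6.5 × 9.8 = 63.7 N down at 2.6 m → arm 2.6 m, τ = 63.7 × 2.6 = 165.6 N·m clockwise.
Hanging mass: 28 × 9.8 = 274.4 N down at 2.4 m → arm 2.4 m, τ = 274.4 × 2.4 = 658.6 N·m clockwise.
Total clockwise load moment = 1295 N·m.
The cable tension T acts at 3 m; only its component perpendicular to the bar, T sinθ, produces torque. sin 39° = 0.6293.
Balancing moments: T × 3 × 0.6293 = 1295, giving T = 1295 / 1.888 = 686 N.

T ≈ 686 N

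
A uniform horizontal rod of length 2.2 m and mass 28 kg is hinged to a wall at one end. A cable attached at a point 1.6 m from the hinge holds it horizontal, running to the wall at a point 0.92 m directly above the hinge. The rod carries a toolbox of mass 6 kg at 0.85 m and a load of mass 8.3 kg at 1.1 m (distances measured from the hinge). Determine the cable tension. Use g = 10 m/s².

T ≈ 565 N

About the hinge:
Beam weight: 28 × 10 = 280 N down at 1.1 m → arm 1.1 m, τ = 280 × 1.1 = 308 N·m clockwise.
Toolbox: 6 × 10 = 60 N down at 0.85 m → arm 0.85 m, τ = 60 × 0.85 = 51 N·m clockwise.
Load: 8.3 × 10 = 83 N down at 1.1 m → arm 1.1 m, τ = 83 × 1.1 = 91.3 N·m clockwise.
Total clockwise load moment = 450.3 N·m.
The cable tension T acts at 1.6 m; only its component perpendicular to the rod, T sinθ, produces torque. sinθ = h/√(h²+d²) = 0.92/√(0.92²+1.6²) = 0.4985.
For rotational equilibrium, T × 1.6 × 0.4985 = 450.3, so T = 450.3 / 0.7976 = 565 N.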